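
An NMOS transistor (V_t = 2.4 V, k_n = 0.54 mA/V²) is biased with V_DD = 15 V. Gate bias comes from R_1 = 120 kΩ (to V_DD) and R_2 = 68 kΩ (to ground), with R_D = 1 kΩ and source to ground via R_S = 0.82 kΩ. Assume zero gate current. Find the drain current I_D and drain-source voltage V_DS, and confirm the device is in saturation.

I_D ≈ 1.2 mA, V_DS ≈ 13 V

V_G = V_DD·R_2/(R_1+R_2) = 15×68/188 = 5.43 V.
Assume saturation: I_D = (k_n/2)(V_GS − V_t)² with V_GS = V_G − I_D·R_S = 5.43 − 0.82·I_D.
Substituting gives 0.182·I_D² − 2.34·I_D + 2.47 = 0, with roots I_D = 1.16 or 11.7 mA.
The root I_D = 11.7 mA gives V_GS = -4.19 V ≤ V_t, so take I_D = 1.16 mA.
Then V_GS = 4.47 V and V_DS = V_DD − I_D(R_D+R_S) = 15 − 1.16×1.82 = 12.9 V.
Saturation requires V_DS ≥ V_GS − V_t = 2.07 V; 12.9 ≥ 2.07 ✓.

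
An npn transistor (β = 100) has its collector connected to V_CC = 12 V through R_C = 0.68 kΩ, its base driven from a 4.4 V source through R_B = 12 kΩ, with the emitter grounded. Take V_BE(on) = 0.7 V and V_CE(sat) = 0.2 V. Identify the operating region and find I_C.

saturation; I_C ≈ 17 mA

Assume active: I_B = (4.4 − 0.7)/12 = 0.308 mA, giving I_C = β·I_B = 30.8 mA.
But then V_CE = 12 − 30.8×0.68 = -8.97 V < V_CE(sat) = 0.2 V — impossible in the active region.
So the transistor is saturated. With V_CE = 0.2 V, I_C = (V_CC − 0.2)/R_C = 11.8/0.68 = 17.4 mA.
Check: β·I_B = 30.8 mA > I_C = 17.4 mA, confirming saturation.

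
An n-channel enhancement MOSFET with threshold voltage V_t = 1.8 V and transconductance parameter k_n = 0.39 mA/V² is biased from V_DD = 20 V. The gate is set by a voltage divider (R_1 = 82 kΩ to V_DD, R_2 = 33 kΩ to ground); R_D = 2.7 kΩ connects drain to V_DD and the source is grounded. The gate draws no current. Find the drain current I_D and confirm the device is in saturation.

I_D ≈ 3 mA

V_G = V_DD·R_2/(R_1+R_2) = 20×33/115 = 5.74 V. With the source grounded, V_GS = V_G = 5.74 V.
Assume saturation: I_D = (k_n/2)(V_GS − V_t)² = (0.39/2)×(5.74 − 1.8)² = 0.195×3.94² = 3.03 mA.
V_DS = V_DD − I_D·R_D = 20 − 3.03×2.7 = 11.8 V.
Saturation requires V_DS ≥ V_GS − V_t = 3.94 V; 11.8 ≥ 3.94 ✓.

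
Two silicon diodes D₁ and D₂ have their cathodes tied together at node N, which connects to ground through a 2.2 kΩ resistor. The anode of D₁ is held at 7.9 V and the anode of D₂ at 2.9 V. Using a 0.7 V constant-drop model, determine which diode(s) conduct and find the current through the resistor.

Assume both conduct. Then node N would need to be at both 7.9−0.7 = 7.2 V and 2.9−0.7 = 2.2 V, which is impossible.
Assume only D₁ conducts: V_N = 7.9 − 0.7 = 7.2 V, so I_R = 7.2/2.2 = 3.27 mA.
Check D₂: its anode-to-cathode voltage is 2.9 − 7.2 = -4.3 V < 0.7 V, so it is off. The assumption is consistent.

Only D₁ conducts; I_R ≈ 3.3 mA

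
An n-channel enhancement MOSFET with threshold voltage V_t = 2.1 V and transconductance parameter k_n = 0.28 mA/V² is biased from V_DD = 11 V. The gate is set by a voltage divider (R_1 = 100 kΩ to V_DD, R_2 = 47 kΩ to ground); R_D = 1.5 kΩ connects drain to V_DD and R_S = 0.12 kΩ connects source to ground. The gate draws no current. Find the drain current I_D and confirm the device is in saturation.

I_D ≈ 0.27 mA

V_G = V_DD·R_2/(R_1+R_2) = 11×47/147 = 3.52 V.
Assume saturation: I_D = (k_n/2)(V_GS − V_t)² with V_GS = V_G − I_D·R_S = 3.52 − 0.12·I_D.
Substituting gives 0.00202·I_D² − 1.05·I_D + 0.281 = 0, with roots I_D = 0.268 or 519 mA.
The root I_D = 519 mA gives V_GS = -58.8 V ≤ V_t, so take I_D = 0.268 mA.
Then V_GS = 3.48 V and V_DS = V_DD − I_D(R_D+R_S) = 11 − 0.268×1.62 = 10.6 V.
Saturation requires V_DS ≥ V_GS − V_t = 1.38 V; 10.6 ≥ 1.38 ✓.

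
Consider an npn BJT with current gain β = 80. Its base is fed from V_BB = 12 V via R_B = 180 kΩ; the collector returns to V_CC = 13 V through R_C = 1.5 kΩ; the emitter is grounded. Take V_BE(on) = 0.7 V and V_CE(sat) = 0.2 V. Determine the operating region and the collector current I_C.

Assume active. Base-emitter loop: I_B = (V_BB − V_BE)/R_B = (12 − 0.7)/180 = 0.0628 mA.
I_C = β·I_B = 80×0.0628 = 5.02 mA.
V_CE = V_CC − I_C·R_C = 13 − 5.02×1.5 = 5.47 V > V_CE(sat), so the active-region assumption holds.

active; I_C ≈ 5 mA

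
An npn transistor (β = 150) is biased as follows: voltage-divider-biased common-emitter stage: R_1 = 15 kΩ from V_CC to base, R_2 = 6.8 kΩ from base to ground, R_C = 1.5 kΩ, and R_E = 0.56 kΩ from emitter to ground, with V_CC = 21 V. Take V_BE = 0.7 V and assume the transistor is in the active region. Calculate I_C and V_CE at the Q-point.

I_C ≈ 9.8 mA, V_CE ≈ 0.71 V

Thevenize the base divider: V_Th = V_CC·R_2/(R_1+R_2) = 21×6.8/21.8 = 6.55 V, R_Th = R_1‖R_2 = 4.68 kΩ.
Base-emitter loop: V_Th = I_B·R_Th + V_BE + (β+1)I_B·R_E, so I_B = (6.55 − 0.7) / (4.68 + 151×0.56) = 0.0656 mA.
I_C = β·I_B = 150×0.0656 = 9.83 mA, and I_E = (β+1)I_B = 9.9 mA.
V_CE = V_CC − I_C·R_C − I_E·R_E = 21 − 9.83×1.5 − 9.9×0.56 = 0.705 V.
V_CE = 0.705 V > 0.2 V confirms active-region operation.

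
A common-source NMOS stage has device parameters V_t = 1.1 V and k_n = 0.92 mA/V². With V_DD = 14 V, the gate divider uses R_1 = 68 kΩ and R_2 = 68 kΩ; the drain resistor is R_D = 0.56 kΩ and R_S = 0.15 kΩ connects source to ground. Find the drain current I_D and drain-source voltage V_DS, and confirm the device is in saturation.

V_G = V_DD·R_2/(R_1+R_2) = 14×68/136 = 7 V.
Assume saturation: I_D = (k_n/2)(V_GS − V_t)² with V_GS = V_G − I_D·R_S = 7 − 0.15·I_D.
Substituting gives 0.0103·I_D² − 1.81·I_D + 16 = 0, with roots I_D = 9.32 or 166 mA.
The root I_D = 166 mA gives V_GS = -17.9 V ≤ V_t, so take I_D = 9.32 mA.
Then V_GS = 5.6 V and V_DS = V_DD − I_D(R_D+R_S) = 14 − 9.32×0.71 = 7.38 V.
Saturation requires V_DS ≥ V_GS − V_t = 4.5 V; 7.38 ≥ 4.5 ✓.

I_D ≈ 9.3 mA, V_DS ≈ 7.4 V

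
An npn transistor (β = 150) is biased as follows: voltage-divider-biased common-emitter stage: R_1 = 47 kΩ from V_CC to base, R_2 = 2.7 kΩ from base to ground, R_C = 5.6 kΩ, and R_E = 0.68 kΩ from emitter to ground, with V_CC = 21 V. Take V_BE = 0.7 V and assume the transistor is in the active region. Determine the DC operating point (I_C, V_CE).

Thevenize the base divider: V_Th = V_CC·R_2/(R_1+R_2) = 21×2.7/49.7 = 1.14 V, R_Th = R_1‖R_2 = 2.55 kΩ.
Base-emitter loop: V_Th = I_B·R_Th + V_BE + (β+1)I_B·R_E, so I_B = (1.14 − 0.7) / (2.55 + 151×0.68) = 0.00419 mA.
I_C = β·I_B = 150×0.00419 = 0.628 mA, and I_E = (β+1)I_B = 0.633 mA.
V_CE = V_CC − I_C·R_C − I_E·R_E = 21 − 0.628×5.6 − 0.633×0.68 = 17.1 V.
V_CE = 17.1 V > 0.2 V confirms active-region operation.

I_C ≈ 0.63 mA, V_CE ≈ 17 V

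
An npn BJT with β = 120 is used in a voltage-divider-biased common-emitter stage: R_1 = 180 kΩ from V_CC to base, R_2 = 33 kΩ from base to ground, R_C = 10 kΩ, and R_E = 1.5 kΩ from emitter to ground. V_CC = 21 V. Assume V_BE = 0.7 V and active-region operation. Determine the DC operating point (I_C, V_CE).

I_C ≈ 1.5 mA, V_CE ≈ 4.2 V

Thevenize the base divider: V_Th = V_CC·R_2/(R_1+R_2) = 21×33/213 = 3.25 V, R_Th = R_1‖R_2 = 27.9 kΩ.
Base-emitter loop: V_Th = I_B·R_Th + V_BE + (β+1)I_B·R_E, so I_B = (3.25 − 0.7) / (27.9 + 121×1.5) = 0.0122 mA.
I_C = β·I_B = 120×0.0122 = 1.46 mA, and I_E = (β+1)I_B = 1.48 mA.
V_CE = V_CC − I_C·R_C − I_E·R_E = 21 − 1.46×10 − 1.48×1.5 = 4.15 V.
V_CE = 4.15 V > 0.2 V confirms active-region operation.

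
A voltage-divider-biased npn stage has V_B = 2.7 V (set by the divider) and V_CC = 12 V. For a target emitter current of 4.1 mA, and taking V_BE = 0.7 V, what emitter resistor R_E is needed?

V_E = V_B − V_BE = 2.7 − 0.7 = 2 V.
R_E = V_E / I_E = 2 / 4.1 = 0.488 kΩ.

R_E ≈ 0.49 kΩ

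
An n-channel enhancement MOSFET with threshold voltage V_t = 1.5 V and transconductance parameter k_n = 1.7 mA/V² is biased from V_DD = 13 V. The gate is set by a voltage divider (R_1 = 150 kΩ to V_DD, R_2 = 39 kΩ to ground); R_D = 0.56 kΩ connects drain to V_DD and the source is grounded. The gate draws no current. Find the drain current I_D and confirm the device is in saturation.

I_D ≈ 1.2 mA

V_G = V_DD·R_2/(R_1+R_2) = 13×39/189 = 2.68 V. With the source grounded, V_GS = V_G = 2.68 V.
Assume saturation: I_D = (k_n/2)(V_GS − V_t)² = (1.7/2)×(2.68 − 1.5)² = 0.85×1.18² = 1.19 mA.
V_DS = V_DD − I_D·R_D = 13 − 1.19×0.56 = 12.3 V.
Saturation requires V_DS ≥ V_GS − V_t = 1.18 V; 12.3 ≥ 1.18 ✓.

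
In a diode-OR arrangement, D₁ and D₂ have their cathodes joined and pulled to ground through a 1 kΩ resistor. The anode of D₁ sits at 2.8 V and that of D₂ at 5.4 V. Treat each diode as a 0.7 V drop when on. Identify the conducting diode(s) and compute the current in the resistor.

Assume both conduct. Then node N would need to be at both 2.8−0.7 = 2.1 V and 5.4−0.7 = 4.7 V, which is impossible.
Assume only D₂ conducts: V_N = 5.4 − 0.7 = 4.7 V, so I_R = 4.7/1 = 4.7 mA.
Check D₁: its anode-to-cathode voltage is 2.8 − 4.7 = -1.9 V < 0.7 V, so it is off. The assumption is consistent.

Only D₂ conducts; I_R ≈ 4.7 mA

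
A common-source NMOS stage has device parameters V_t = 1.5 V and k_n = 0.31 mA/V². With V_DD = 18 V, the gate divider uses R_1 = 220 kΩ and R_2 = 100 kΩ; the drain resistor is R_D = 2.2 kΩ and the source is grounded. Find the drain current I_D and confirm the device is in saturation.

I_D ≈ 2.6 mA

V_G = V_DD·R_2/(R_1+R_2) = 18×100/320 = 5.62 V. With the source grounded, V_GS = V_G = 5.62 V.
Assume saturation: I_D = (k_n/2)(V_GS − V_t)² = (0.31/2)×(5.62 − 1.5)² = 0.155×4.12² = 2.64 mA.
V_DS = V_DD − I_D·R_D = 18 − 2.64×2.2 = 12.2 V.
Saturation requires V_DS ≥ V_GS − V_t = 4.12 V; 12.2 ≥ 4.12 ✓.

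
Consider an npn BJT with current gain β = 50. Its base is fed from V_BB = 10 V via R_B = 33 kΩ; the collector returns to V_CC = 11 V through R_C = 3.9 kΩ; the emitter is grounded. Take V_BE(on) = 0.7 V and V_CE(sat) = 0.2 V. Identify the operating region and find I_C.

Assume active: I_B = (10 − 0.7)/33 = 0.282 mA, giving I_C = β·I_B = 14.1 mA.
But then V_CE = 11 − 14.1×3.9 = -44 V < V_CE(sat) = 0.2 V — impossible in the active region.
So the transistor is saturated. With V_CE = 0.2 V, I_C = (V_CC − 0.2)/R_C = 10.8/3.9 = 2.77 mA.
Check: β·I_B = 14.1 mA > I_C = 2.77 mA, confirming saturation.

saturation; I_C ≈ 2.8 mA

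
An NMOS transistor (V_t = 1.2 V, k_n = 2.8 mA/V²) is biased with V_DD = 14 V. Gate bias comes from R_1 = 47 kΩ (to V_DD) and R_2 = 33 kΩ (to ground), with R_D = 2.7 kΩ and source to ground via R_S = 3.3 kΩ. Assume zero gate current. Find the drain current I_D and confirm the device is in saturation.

V_G = V_DD·R_2/(R_1+R_2) = 14×33/80 = 5.78 V.
Assume saturation: I_D = (k_n/2)(V_GS − V_t)² with V_GS = V_G − I_D·R_S = 5.78 − 3.3·I_D.
Substituting gives 15.2·I_D² − 43.3·I_D + 29.3 = 0, with roots I_D = 1.12 or 1.72 mA.
The root I_D = 1.72 mA gives V_GS = 0.0908 V ≤ V_t, so take I_D = 1.12 mA.
Then V_GS = 2.09 V and V_DS = V_DD − I_D(R_D+R_S) = 14 − 1.12×6 = 7.31 V.
Saturation requires V_DS ≥ V_GS − V_t = 0.893 V; 7.31 ≥ 0.893 ✓.

I_D ≈ 1.1 mA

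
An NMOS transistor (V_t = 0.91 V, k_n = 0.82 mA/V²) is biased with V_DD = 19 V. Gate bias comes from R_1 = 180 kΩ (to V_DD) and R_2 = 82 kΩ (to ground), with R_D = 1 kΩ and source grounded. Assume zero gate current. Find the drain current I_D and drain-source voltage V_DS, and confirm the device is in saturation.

I_D ≈ 10 mA, V_DS ≈ 8.6 V

V_G = V_DD·R_2/(R_1+R_2) = 19×82/262 = 5.95 V. With the source grounded, V_GS = V_G = 5.95 V.
Assume saturation: I_D = (k_n/2)(V_GS − V_t)² = (0.82/2)×(5.95 − 0.91)² = 0.41×5.04² = 10.4 mA.
V_DS = V_DD − I_D·R_D = 19 − 10.4×1 = 8.6 V.
Saturation requires V_DS ≥ V_GS − V_t = 5.04 V; 8.6 ≥ 5.04 ✓.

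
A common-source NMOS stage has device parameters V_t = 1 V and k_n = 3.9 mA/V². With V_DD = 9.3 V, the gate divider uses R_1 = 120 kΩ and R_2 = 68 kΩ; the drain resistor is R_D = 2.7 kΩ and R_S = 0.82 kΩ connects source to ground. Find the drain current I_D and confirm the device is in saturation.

I_D ≈ 1.7 mA

V_G = V_DD·R_2/(R_1+R_2) = 9.3×68/188 = 3.36 V.
Assume saturation: I_D = (k_n/2)(V_GS − V_t)² with V_GS = V_G − I_D·R_S = 3.36 − 0.82·I_D.
Substituting gives 1.31·I_D² − 8.56·I_D + 10.9 = 0, with roots I_D = 1.73 or 4.8 mA.
The root I_D = 4.8 mA gives V_GS = -0.568 V ≤ V_t, so take I_D = 1.73 mA.
Then V_GS = 1.94 V and V_DS = V_DD − I_D(R_D+R_S) = 9.3 − 1.73×3.52 = 3.2 V.
Saturation requires V_DS ≥ V_GS − V_t = 0.943 V; 3.2 ≥ 0.943 ✓.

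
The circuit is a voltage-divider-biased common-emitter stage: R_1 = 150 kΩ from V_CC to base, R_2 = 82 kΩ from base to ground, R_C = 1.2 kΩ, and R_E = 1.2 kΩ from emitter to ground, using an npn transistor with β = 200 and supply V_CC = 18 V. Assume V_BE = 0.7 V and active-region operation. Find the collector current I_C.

I_C ≈ 3.8 mA

Thevenize the base divider: V_Th = V_CC·R_2/(R_1+R_2) = 18×82/232 = 6.36 V, R_Th = R_1‖R_2 = 53 kΩ.
Base-emitter loop: V_Th = I_B·R_Th + V_BE + (β+1)I_B·R_E, so I_B = (6.36 − 0.7) / (53 + 201×1.2) = 0.0192 mA.
I_C = β·I_B = 200×0.0192 = 3.85 mA, and I_E = (β+1)I_B = 3.87 mA.
V_CE = V_CC − I_C·R_C − I_E·R_E = 18 − 3.85×1.2 − 3.87×1.2 = 8.74 V.
V_CE = 8.74 V > 0.2 V confirms active-region operation.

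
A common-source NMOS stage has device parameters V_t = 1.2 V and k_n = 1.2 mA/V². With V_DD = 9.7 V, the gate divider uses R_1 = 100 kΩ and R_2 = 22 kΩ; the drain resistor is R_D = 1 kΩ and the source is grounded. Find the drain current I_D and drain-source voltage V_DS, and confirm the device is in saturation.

V_G = V_DD·R_2/(R_1+R_2) = 9.7×22/122 = 1.75 V. With the source grounded, V_GS = V_G = 1.75 V.
Assume saturation: I_D = (k_n/2)(V_GS − V_t)² = (1.2/2)×(1.75 − 1.2)² = 0.6×0.549² = 0.181 mA.
V_DS = V_DD − I_D·R_D = 9.7 − 0.181×1 = 9.52 V.
Saturation requires V_DS ≥ V_GS − V_t = 0.549 V; 9.52 ≥ 0.549 ✓.

I_D ≈ 0.18 mA, V_DS ≈ 9.5 V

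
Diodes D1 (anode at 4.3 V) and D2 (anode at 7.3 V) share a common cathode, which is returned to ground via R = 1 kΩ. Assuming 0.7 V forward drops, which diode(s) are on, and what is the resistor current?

Assume both conduct. Then node N would need to be at both 4.3−0.7 = 3.6 V and 7.3−0.7 = 6.6 V, which is impossible.
Assume only D2 conducts: V_N = 7.3 − 0.7 = 6.6 V, so I_R = 6.6/1 = 6.6 mA.
Check D1: its anode-to-cathode voltage is 4.3 − 6.6 = -2.3 V < 0.7 V, so it is off. The assumption is consistent.

Only D2 conducts; I_R ≈ 6.6 mA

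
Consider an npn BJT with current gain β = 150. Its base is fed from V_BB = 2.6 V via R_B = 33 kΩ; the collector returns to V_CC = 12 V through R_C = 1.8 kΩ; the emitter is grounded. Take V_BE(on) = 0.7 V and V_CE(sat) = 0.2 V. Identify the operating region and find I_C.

saturation; I_C ≈ 6.6 mA

Assume active: I_B = (2.6 − 0.7)/33 = 0.0576 mA, giving I_C = β·I_B = 8.64 mA.
But then V_CE = 12 − 8.64×1.8 = -3.55 V < V_CE(sat) = 0.2 V — impossible in the active region.
So the transistor is saturated. With V_CE = 0.2 V, I_C = (V_CC − 0.2)/R_C = 11.8/1.8 = 6.56 mA.
Check: β·I_B = 8.64 mA > I_C = 6.56 mA, confirming saturation.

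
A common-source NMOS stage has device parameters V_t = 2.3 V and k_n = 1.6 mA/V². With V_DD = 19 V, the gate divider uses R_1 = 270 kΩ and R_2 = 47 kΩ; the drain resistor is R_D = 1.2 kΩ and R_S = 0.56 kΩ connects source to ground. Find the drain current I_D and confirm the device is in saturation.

V_G = V_DD·R_2/(R_1+R_2) = 19×47/317 = 2.82 V.
Assume saturation: I_D = (k_n/2)(V_GS − V_t)² with V_GS = V_G − I_D·R_S = 2.82 − 0.56·I_D.
Substituting gives 0.251·I_D² − 1.46·I_D + 0.214 = 0, with roots I_D = 0.15 or 5.68 mA.
The root I_D = 5.68 mA gives V_GS = -0.365 V ≤ V_t, so take I_D = 0.15 mA.
Then V_GS = 2.73 V and V_DS = V_DD − I_D(R_D+R_S) = 19 − 0.15×1.76 = 18.7 V.
Saturation requires V_DS ≥ V_GS − V_t = 0.433 V; 18.7 ≥ 0.433 ✓.

I_D ≈ 0.15 mA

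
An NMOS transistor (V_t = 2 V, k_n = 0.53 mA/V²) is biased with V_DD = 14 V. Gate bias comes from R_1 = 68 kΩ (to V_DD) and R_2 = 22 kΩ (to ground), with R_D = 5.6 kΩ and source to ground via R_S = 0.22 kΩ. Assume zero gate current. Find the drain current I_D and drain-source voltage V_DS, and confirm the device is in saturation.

V_G = V_DD·R_2/(R_1+R_2) = 14×22/90 = 3.42 V.
Assume saturation: I_D = (k_n/2)(V_GS − V_t)² with V_GS = V_G − I_D·R_S = 3.42 − 0.22·I_D.
Substituting gives 0.0128·I_D² − 1.17·I_D + 0.536 = 0, with roots I_D = 0.462 or 90.4 mA.
The root I_D = 90.4 mA gives V_GS = -16.5 V ≤ V_t, so take I_D = 0.462 mA.
Then V_GS = 3.32 V and V_DS = V_DD − I_D(R_D+R_S) = 14 − 0.462×5.82 = 11.3 V.
Saturation requires V_DS ≥ V_GS − V_t = 1.32 V; 11.3 ≥ 1.32 ✓.

I_D ≈ 0.46 mA, V_DS ≈ 11 V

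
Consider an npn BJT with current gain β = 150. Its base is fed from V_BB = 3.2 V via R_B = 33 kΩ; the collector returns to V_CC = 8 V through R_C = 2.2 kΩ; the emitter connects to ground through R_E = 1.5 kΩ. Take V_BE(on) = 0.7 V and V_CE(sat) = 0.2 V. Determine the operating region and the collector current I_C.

active; I_C ≈ 1.4 mA

Assume active. Base-emitter loop: I_B = (V_BB − V_BE)/(R_B + (β+1)R_E) = (3.2 − 0.7)/(33 + 151×1.5) = 0.00963 mA.
I_C = β·I_B = 150×0.00963 = 1.45 mA.
V_CE = V_CC − I_C·R_C − I_E·R_E = 8 − 1.45×2.2 − 1.45×1.5 = 2.64 V > V_CE(sat), so the active-region assumption holds.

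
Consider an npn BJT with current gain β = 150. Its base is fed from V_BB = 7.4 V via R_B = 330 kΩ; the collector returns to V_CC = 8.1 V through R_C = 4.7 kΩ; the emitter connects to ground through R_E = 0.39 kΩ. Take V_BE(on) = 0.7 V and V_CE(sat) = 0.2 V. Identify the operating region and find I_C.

saturation; I_C ≈ 1.6 mA

Assume active: I_B = (7.4 − 0.7)/(330 + 151×0.39) = 0.0172 mA, I_C = β·I_B = 2.58 mA.
Then V_CE = 8.1 − 2.58×4.7 − 2.6×0.39 = -5.06 V < 0.2 V — the active assumption fails.
Re-solve with V_CE = 0.2 V. KCL at the emitter: V_E/R_E = (V_BB−0.7−V_E)/R_B + (V_CC−0.2−V_E)/R_C, giving V_E = 0.612 V.
I_C = (V_CC − 0.2 − V_E)/R_C = (7.9 − 0.612)/4.7 = 1.55 mA.
Check: I_B = (6.7 − 0.612)/330 = 0.0184 mA, and β·I_B = 2.77 mA > I_C, confirming saturation.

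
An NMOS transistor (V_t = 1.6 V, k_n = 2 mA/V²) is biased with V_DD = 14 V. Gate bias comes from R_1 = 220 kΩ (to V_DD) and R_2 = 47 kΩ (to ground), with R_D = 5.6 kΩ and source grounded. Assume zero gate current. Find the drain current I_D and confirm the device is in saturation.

V_G = V_DD·R_2/(R_1+R_2) = 14×47/267 = 2.46 V. With the source grounded, V_GS = V_G = 2.46 V.
Assume saturation: I_D = (k_n/2)(V_GS − V_t)² = (2/2)×(2.46 − 1.6)² = 1×0.864² = 0.747 mA.
V_DS = V_DD − I_D·R_D = 14 − 0.747×5.6 = 9.82 V.
Saturation requires V_DS ≥ V_GS − V_t = 0.864 V; 9.82 ≥ 0.864 ✓.

I_D ≈ 0.75 mA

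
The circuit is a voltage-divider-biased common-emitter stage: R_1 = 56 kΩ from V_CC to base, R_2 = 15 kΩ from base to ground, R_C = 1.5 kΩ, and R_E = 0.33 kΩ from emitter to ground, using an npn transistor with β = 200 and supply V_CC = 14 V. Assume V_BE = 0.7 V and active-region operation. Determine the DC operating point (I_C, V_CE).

I_C ≈ 5.8 mA, V_CE ≈ 3.4 V

Thevenize the base divider: V_Th = V_CC·R_2/(R_1+R_2) = 14×15/71 = 2.96 V, R_Th = R_1‖R_2 = 11.8 kΩ.
Base-emitter loop: V_Th = I_B·R_Th + V_BE + (β+1)I_B·R_E, so I_B = (2.96 − 0.7) / (11.8 + 201×0.33) = 0.0289 mA.
I_C = β·I_B = 200×0.0289 = 5.78 mA, and I_E = (β+1)I_B = 5.81 mA.
V_CE = V_CC − I_C·R_C − I_E·R_E = 14 − 5.78×1.5 − 5.81×0.33 = 3.42 V.
V_CE = 3.42 V > 0.2 V confirms active-region operation.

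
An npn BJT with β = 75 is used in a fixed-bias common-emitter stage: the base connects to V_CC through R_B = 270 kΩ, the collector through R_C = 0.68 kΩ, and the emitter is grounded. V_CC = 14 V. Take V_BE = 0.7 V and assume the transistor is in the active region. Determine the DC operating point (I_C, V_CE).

I_C ≈ 3.7 mA, V_CE ≈ 11 V

Base loop: V_CC = I_B·R_B + V_BE, so I_B = (14 − 0.7)/270 kΩ = 0.0493 mA.
In the active region I_C = β·I_B = 75 × 0.0493 = 3.69 mA.
Collector loop: V_CE = V_CC − I_C·R_C = 14 − 3.69×0.68 = 11.5 V.
Since V_CE = 11.5 V > V_CE(sat) ≈ 0.2 V, the transistor is in the active region as assumed.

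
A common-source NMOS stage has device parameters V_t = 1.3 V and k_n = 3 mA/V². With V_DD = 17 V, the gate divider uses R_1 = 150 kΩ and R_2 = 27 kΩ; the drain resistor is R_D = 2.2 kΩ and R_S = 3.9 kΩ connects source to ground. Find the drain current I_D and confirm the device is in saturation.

V_G = V_DD·R_2/(R_1+R_2) = 17×27/177 = 2.59 V.
Assume saturation: I_D = (k_n/2)(V_GS − V_t)² with V_GS = V_G − I_D·R_S = 2.59 − 3.9·I_D.
Substituting gives 22.8·I_D² − 16.1·I_D + 2.51 = 0, with roots I_D = 0.231 or 0.476 mA.
The root I_D = 0.476 mA gives V_GS = 0.737 V ≤ V_t, so take I_D = 0.231 mA.
Then V_GS = 1.69 V and V_DS = V_DD − I_D(R_D+R_S) = 17 − 0.231×6.1 = 15.6 V.
Saturation requires V_DS ≥ V_GS − V_t = 0.392 V; 15.6 ≥ 0.392 ✓.

I_D ≈ 0.23 mA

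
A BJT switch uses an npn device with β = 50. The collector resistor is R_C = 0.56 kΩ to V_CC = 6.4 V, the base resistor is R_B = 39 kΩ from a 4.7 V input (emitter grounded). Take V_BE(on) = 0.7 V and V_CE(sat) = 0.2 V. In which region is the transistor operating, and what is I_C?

Assume active. Base-emitter loop: I_B = (V_BB − V_BE)/R_B = (4.7 − 0.7)/39 = 0.103 mA.
I_C = β·I_B = 50×0.103 = 5.13 mA.
V_CE = V_CC − I_C·R_C = 6.4 − 5.13×0.56 = 3.53 V > V_CE(sat), so the active-region assumption holds.

active; I_C ≈ 5.1 mA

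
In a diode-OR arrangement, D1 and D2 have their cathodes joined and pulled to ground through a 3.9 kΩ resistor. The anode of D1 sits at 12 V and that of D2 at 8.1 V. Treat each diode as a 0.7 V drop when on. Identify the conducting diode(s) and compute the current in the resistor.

Assume both conduct. Then node N would need to be at both 12−0.7 = 11.3 V and 8.1−0.7 = 7.4 V, which is impossible.
Assume only D1 conducts: V_N = 12 − 0.7 = 11.3 V, so I_R = 11.3/3.9 = 2.9 mA.
Check D2: its anode-to-cathode voltage is 8.1 − 11.3 = -3.2 V < 0.7 V, so it is off. The assumption is consistent.

Only D1 conducts; I_R ≈ 2.9 mA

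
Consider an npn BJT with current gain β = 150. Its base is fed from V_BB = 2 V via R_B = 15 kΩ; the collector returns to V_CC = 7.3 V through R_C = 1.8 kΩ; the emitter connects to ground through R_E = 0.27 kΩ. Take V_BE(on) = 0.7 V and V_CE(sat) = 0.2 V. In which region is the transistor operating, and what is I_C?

Assume active: I_B = (2 − 0.7)/(15 + 151×0.27) = 0.0233 mA, I_C = β·I_B = 3.5 mA.
Then V_CE = 7.3 − 3.5×1.8 − 3.52×0.27 = 0.0559 V < 0.2 V — the active assumption fails.
Re-solve with V_CE = 0.2 V. KCL at the emitter: V_E/R_E = (V_BB−0.7−V_E)/R_B + (V_CC−0.2−V_E)/R_C, giving V_E = 0.932 V.
I_C = (V_CC − 0.2 − V_E)/R_C = (7.1 − 0.932)/1.8 = 3.43 mA.
Check: I_B = (1.3 − 0.932)/15 = 0.0245 mA, and β·I_B = 3.68 mA > I_C, confirming saturation.

saturation; I_C ≈ 3.4 mA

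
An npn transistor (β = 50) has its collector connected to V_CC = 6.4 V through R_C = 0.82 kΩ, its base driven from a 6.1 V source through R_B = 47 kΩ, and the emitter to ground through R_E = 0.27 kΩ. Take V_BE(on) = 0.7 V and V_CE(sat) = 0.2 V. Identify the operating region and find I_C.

active; I_C ≈ 4.4 mA

Assume active. Base-emitter loop: I_B = (V_BB − V_BE)/(R_B + (β+1)R_E) = (6.1 − 0.7)/(47 + 51×0.27) = 0.0889 mA.
I_C = β·I_B = 50×0.0889 = 4.44 mA.
V_CE = V_CC − I_C·R_C − I_E·R_E = 6.4 − 4.44×0.82 − 4.53×0.27 = 1.53 V > V_CE(sat), so the active-region assumption holds.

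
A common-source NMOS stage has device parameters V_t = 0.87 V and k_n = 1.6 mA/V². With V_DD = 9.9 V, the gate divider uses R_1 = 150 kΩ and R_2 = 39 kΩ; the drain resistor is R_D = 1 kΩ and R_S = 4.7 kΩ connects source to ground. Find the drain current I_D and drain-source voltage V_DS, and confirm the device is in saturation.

I_D ≈ 0.16 mA, V_DS ≈ 9 V

V_G = V_DD·R_2/(R_1+R_2) = 9.9×39/189 = 2.04 V.
Assume saturation: I_D = (k_n/2)(V_GS − V_t)² with V_GS = V_G − I_D·R_S = 2.04 − 4.7·I_D.
Substituting gives 17.7·I_D² − 9.82·I_D + 1.1 = 0, with roots I_D = 0.156 or 0.4 mA.
The root I_D = 0.4 mA gives V_GS = 0.163 V ≤ V_t, so take I_D = 0.156 mA.
Then V_GS = 1.31 V and V_DS = V_DD − I_D(R_D+R_S) = 9.9 − 0.156×5.7 = 9.01 V.
Saturation requires V_DS ≥ V_GS − V_t = 0.441 V; 9.01 ≥ 0.441 ✓.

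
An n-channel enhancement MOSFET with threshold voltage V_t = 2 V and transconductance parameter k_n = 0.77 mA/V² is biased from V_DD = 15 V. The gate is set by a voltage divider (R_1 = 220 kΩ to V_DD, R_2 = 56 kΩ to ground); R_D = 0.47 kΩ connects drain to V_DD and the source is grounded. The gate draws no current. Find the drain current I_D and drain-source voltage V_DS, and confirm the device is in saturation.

V_G = V_DD·R_2/(R_1+R_2) = 15×56/276 = 3.04 V. With the source grounded, V_GS = V_G = 3.04 V.
Assume saturation: I_D = (k_n/2)(V_GS − V_t)² = (0.77/2)×(3.04 − 2)² = 0.385×1.04² = 0.419 mA.
V_DS = V_DD − I_D·R_D = 15 − 0.419×0.47 = 14.8 V.
Saturation requires V_DS ≥ V_GS − V_t = 1.04 V; 14.8 ≥ 1.04 ✓.

I_D ≈ 0.42 mA, V_DS ≈ 15 V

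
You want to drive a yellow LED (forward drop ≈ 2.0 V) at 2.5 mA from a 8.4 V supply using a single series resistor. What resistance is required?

R ≈ 2.6 kΩ

The resistor drops V_S − V_D = 8.4 − 2.0 = 6.4 V at 2.5 mA.
R = 6.4 V / 2.5 mA = 2.56 kΩ.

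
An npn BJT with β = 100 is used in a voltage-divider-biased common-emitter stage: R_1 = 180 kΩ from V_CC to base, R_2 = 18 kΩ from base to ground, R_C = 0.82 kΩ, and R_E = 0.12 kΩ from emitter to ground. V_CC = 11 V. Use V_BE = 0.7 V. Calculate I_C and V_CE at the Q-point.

Thevenize the base divider: V_Th = V_CC·R_2/(R_1+R_2) = 11×18/198 = 1 V, R_Th = R_1‖R_2 = 16.4 kΩ.
Base-emitter loop: V_Th = I_B·R_Th + V_BE + (β+1)I_B·R_E, so I_B = (1 − 0.7) / (16.4 + 101×0.12) = 0.0105 mA.
I_C = β·I_B = 100×0.0105 = 1.05 mA, and I_E = (β+1)I_B = 1.06 mA.
V_CE = V_CC − I_C·R_C − I_E·R_E = 11 − 1.05×0.82 − 1.06×0.12 = 10 V.
V_CE = 10 V > 0.2 V confirms active-region operation.

I_C ≈ 1.1 mA, V_CE ≈ 10 V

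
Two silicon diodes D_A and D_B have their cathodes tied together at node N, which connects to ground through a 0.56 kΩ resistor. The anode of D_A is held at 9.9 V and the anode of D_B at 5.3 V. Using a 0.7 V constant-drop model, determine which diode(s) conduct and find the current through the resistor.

Assume both conduct. Then node N would need to be at both 9.9−0.7 = 9.2 V and 5.3−0.7 = 4.6 V, which is impossible.
Assume only D_A conducts: V_N = 9.9 − 0.7 = 9.2 V, so I_R = 9.2/0.56 = 16.4 mA.
Check D_B: its anode-to-cathode voltage is 5.3 − 9.2 = -3.9 V < 0.7 V, so it is off. The assumption is consistent.

Only D_A conducts; I_R ≈ 16 mA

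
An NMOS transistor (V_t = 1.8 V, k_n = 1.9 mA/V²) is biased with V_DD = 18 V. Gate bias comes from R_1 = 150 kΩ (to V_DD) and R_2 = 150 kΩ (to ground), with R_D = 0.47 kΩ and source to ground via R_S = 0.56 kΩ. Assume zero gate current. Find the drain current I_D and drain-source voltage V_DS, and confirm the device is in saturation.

I_D ≈ 7.8 mA, V_DS ≈ 10 V

V_G = V_DD·R_2/(R_1+R_2) = 18×150/300 = 9 V.
Assume saturation: I_D = (k_n/2)(V_GS − V_t)² with V_GS = V_G − I_D·R_S = 9 − 0.56·I_D.
Substituting gives 0.298·I_D² − 8.66·I_D + 49.2 = 0, with roots I_D = 7.76 or 21.3 mA.
The root I_D = 21.3 mA gives V_GS = -2.94 V ≤ V_t, so take I_D = 7.76 mA.
Then V_GS = 4.66 V and V_DS = V_DD − I_D(R_D+R_S) = 18 − 7.76×1.03 = 10 V.
Saturation requires V_DS ≥ V_GS − V_t = 2.86 V; 10 ≥ 2.86 ✓.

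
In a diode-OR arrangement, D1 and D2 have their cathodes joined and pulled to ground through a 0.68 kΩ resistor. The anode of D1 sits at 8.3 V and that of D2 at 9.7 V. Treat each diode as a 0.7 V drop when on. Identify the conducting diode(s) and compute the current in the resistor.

Assume both conduct. Then node N would need to be at both 8.3−0.7 = 7.6 V and 9.7−0.7 = 9 V, which is impossible.
Assume only D2 conducts: V_N = 9.7 − 0.7 = 9 V, so I_R = 9/0.68 = 13.2 mA.
Check D1: its anode-to-cathode voltage is 8.3 − 9 = -0.7 V < 0.7 V, so it is off. The assumption is consistent.

Only D2 conducts; I_R ≈ 13 mA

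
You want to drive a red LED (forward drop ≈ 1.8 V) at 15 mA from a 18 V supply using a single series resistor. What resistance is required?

R ≈ 1.1 kΩ

The resistor drops V_S − V_D = 18 − 1.8 = 16.2 V at 15 mA.
R = 16.2 V / 15 mA = 1.08 kΩ.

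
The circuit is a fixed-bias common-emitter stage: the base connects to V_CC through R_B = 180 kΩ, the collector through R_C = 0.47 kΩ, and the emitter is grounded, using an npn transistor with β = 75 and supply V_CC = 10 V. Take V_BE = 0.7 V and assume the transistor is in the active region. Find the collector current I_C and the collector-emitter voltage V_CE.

I_C ≈ 3.9 mA, V_CE ≈ 8.2 V

Base loop: V_CC = I_B·R_B + V_BE, so I_B = (10 − 0.7)/180 kΩ = 0.0517 mA.
In the active region I_C = β·I_B = 75 × 0.0517 = 3.88 mA.
Collector loop: V_CE = V_CC − I_C·R_C = 10 − 3.88×0.47 = 8.18 V.
Since V_CE = 8.18 V > V_CE(sat) ≈ 0.2 V, the transistor is in the active region as assumed.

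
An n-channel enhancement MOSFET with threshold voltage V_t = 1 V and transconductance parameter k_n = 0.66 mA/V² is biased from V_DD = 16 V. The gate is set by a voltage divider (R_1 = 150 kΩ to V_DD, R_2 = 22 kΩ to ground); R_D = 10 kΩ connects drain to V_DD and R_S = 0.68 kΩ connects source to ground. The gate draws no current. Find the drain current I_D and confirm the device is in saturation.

I_D ≈ 0.25 mA

V_G = V_DD·R_2/(R_1+R_2) = 16×22/172 = 2.05 V.
Assume saturation: I_D = (k_n/2)(V_GS − V_t)² with V_GS = V_G − I_D·R_S = 2.05 − 0.68·I_D.
Substituting gives 0.153·I_D² − 1.47·I_D + 0.361 = 0, with roots I_D = 0.253 or 9.38 mA.
The root I_D = 9.38 mA gives V_GS = -4.33 V ≤ V_t, so take I_D = 0.253 mA.
Then V_GS = 1.87 V and V_DS = V_DD − I_D(R_D+R_S) = 16 − 0.253×10.7 = 13.3 V.
Saturation requires V_DS ≥ V_GS − V_t = 0.875 V; 13.3 ≥ 0.875 ✓.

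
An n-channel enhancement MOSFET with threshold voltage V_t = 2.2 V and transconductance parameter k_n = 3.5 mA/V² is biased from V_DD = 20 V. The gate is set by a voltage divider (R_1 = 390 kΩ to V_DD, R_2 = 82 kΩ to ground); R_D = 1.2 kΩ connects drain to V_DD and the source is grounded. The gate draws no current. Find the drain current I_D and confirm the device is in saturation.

V_G = V_DD·R_2/(R_1+R_2) = 20×82/472 = 3.47 V. With the source grounded, V_GS = V_G = 3.47 V.
Assume saturation: I_D = (k_n/2)(V_GS − V_t)² = (3.5/2)×(3.47 − 2.2)² = 1.75×1.27² = 2.84 mA.
V_DS = V_DD − I_D·R_D = 20 − 2.84×1.2 = 16.6 V.
Saturation requires V_DS ≥ V_GS − V_t = 1.27 V; 16.6 ≥ 1.27 ✓.

I_D ≈ 2.8 mA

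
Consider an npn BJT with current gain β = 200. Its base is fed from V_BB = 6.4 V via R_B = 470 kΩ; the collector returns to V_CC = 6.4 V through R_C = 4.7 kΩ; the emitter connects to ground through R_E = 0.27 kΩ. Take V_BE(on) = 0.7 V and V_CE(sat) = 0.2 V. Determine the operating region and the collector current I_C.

saturation; I_C ≈ 1.2 mA

Assume active: I_B = (6.4 − 0.7)/(470 + 201×0.27) = 0.0109 mA, I_C = β·I_B = 2.17 mA.
Then V_CE = 6.4 − 2.17×4.7 − 2.19×0.27 = -4.41 V < 0.2 V — the active assumption fails.
Re-solve with V_CE = 0.2 V. KCL at the emitter: V_E/R_E = (V_BB−0.7−V_E)/R_B + (V_CC−0.2−V_E)/R_C, giving V_E = 0.34 V.
I_C = (V_CC − 0.2 − V_E)/R_C = (6.2 − 0.34)/4.7 = 1.25 mA.
Check: I_B = (5.7 − 0.34)/470 = 0.0114 mA, and β·I_B = 2.28 mA > I_C, confirming saturation.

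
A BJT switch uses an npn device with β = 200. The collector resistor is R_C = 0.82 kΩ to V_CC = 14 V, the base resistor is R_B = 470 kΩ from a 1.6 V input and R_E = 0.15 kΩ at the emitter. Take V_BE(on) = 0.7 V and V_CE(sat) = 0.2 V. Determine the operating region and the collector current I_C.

Assume active. Base-emitter loop: I_B = (V_BB − V_BE)/(R_B + (β+1)R_E) = (1.6 − 0.7)/(470 + 201×0.15) = 0.0018 mA.
I_C = β·I_B = 200×0.0018 = 0.36 mA.
V_CE = V_CC − I_C·R_C − I_E·R_E = 14 − 0.36×0.82 − 0.362×0.15 = 13.7 V > V_CE(sat), so the active-region assumption holds.

active; I_C ≈ 0.36 mA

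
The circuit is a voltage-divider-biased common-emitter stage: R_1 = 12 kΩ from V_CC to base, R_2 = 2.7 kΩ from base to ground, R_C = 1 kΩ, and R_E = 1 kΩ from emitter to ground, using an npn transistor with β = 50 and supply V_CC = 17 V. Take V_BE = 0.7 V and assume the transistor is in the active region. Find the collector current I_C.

Thevenize the base divider: V_Th = V_CC·R_2/(R_1+R_2) = 17×2.7/14.7 = 3.12 V, R_Th = R_1‖R_2 = 2.2 kΩ.
Base-emitter loop: V_Th = I_B·R_Th + V_BE + (β+1)I_B·R_E, so I_B = (3.12 − 0.7) / (2.2 + 51×1) = 0.0455 mA.
I_C = β·I_B = 50×0.0455 = 2.28 mA, and I_E = (β+1)I_B = 2.32 mA.
V_CE = V_CC − I_C·R_C − I_E·R_E = 17 − 2.28×1 − 2.32×1 = 12.4 V.
V_CE = 12.4 V > 0.2 V confirms active-region operation.

I_C ≈ 2.3 mA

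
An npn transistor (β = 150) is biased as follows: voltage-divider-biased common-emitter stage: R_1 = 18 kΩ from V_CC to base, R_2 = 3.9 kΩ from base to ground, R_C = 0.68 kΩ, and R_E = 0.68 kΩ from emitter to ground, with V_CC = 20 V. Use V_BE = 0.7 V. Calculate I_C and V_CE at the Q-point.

Thevenize the base divider: V_Th = V_CC·R_2/(R_1+R_2) = 20×3.9/21.9 = 3.56 V, R_Th = R_1‖R_2 = 3.21 kΩ.
Base-emitter loop: V_Th = I_B·R_Th + V_BE + (β+1)I_B·R_E, so I_B = (3.56 − 0.7) / (3.21 + 151×0.68) = 0.027 mA.
I_C = β·I_B = 150×0.027 = 4.05 mA, and I_E = (β+1)I_B = 4.08 mA.
V_CE = V_CC − I_C·R_C − I_E·R_E = 20 − 4.05×0.68 − 4.08×0.68 = 14.5 V.
V_CE = 14.5 V > 0.2 V confirms active-region operation.

I_C ≈ 4.1 mA, V_CE ≈ 14 V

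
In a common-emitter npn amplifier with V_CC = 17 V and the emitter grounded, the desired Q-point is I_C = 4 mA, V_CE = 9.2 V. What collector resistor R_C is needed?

R_C ≈ 2 kΩ

Collector loop: V_CC = I_C·R_C + V_CE.
R_C = (V_CC − V_CE)/I_C = (17 − 9.2)/4 = 1.95 kΩ.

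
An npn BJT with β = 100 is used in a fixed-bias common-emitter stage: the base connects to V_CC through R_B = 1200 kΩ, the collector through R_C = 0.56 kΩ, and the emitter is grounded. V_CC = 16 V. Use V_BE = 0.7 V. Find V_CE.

V_CE ≈ 15 V

Base loop: V_CC = I_B·R_B + V_BE, so I_B = (16 − 0.7)/1200 kΩ = 0.0128 mA.
In the active region I_C = β·I_B = 100 × 0.0128 = 1.28 mA.
Collector loop: V_CE = V_CC − I_C·R_C = 16 − 1.28×0.56 = 15.3 V.
Since V_CE = 15.3 V > V_CE(sat) ≈ 0.2 V, the transistor is in the active region as assumed.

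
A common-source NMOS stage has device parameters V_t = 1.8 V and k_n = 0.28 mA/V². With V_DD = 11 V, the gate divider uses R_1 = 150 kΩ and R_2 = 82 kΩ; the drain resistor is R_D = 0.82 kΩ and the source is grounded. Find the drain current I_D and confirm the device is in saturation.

V_G = V_DD·R_2/(R_1+R_2) = 11×82/232 = 3.89 V. With the source grounded, V_GS = V_G = 3.89 V.
Assume saturation: I_D = (k_n/2)(V_GS − V_t)² = (0.28/2)×(3.89 − 1.8)² = 0.14×2.09² = 0.61 mA.
V_DS = V_DD − I_D·R_D = 11 − 0.61×0.82 = 10.5 V.
Saturation requires V_DS ≥ V_GS − V_t = 2.09 V; 10.5 ≥ 2.09 ✓.

I_D ≈ 0.61 mA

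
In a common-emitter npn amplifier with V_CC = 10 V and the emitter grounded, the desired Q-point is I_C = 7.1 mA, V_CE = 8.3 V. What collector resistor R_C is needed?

R_C ≈ 0.24 kΩ

Collector loop: V_CC = I_C·R_C + V_CE.
R_C = (V_CC − V_CE)/I_C = (10 − 8.3)/7.1 = 0.239 kΩ.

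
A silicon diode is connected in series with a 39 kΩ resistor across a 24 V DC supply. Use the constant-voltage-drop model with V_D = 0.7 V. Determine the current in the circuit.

KVL around the loop: 24 = V_D + I·R = 0.7 + I × 39 kΩ.
So I = (24 − 0.7) / 39 kΩ = 23.3 / 39 = 0.597 mA.

I ≈ 0.6 mA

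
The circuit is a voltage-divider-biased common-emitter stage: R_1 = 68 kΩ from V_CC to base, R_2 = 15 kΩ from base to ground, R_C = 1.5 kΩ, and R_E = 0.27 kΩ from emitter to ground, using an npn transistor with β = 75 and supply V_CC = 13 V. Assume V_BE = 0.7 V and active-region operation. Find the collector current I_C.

Thevenize the base divider: V_Th = V_CC·R_2/(R_1+R_2) = 13×15/83 = 2.35 V, R_Th = R_1‖R_2 = 12.3 kΩ.
Base-emitter loop: V_Th = I_B·R_Th + V_BE + (β+1)I_B·R_E, so I_B = (2.35 − 0.7) / (12.3 + 76×0.27) = 0.0503 mA.
I_C = β·I_B = 75×0.0503 = 3.77 mA, and I_E = (β+1)I_B = 3.82 mA.
V_CE = V_CC − I_C·R_C − I_E·R_E = 13 − 3.77×1.5 − 3.82×0.27 = 6.31 V.
V_CE = 6.31 V > 0.2 V confirms active-region operation.

I_C ≈ 3.8 mA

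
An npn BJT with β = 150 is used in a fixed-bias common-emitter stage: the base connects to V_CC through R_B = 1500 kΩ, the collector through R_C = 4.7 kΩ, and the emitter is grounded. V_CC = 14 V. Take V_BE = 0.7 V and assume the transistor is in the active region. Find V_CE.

V_CE ≈ 7.7 V

Base loop: V_CC = I_B·R_B + V_BE, so I_B = (14 − 0.7)/1500 kΩ = 0.00887 mA.
In the active region I_C = β·I_B = 150 × 0.00887 = 1.33 mA.
Collector loop: V_CE = V_CC − I_C·R_C = 14 − 1.33×4.7 = 7.75 V.
Since V_CE = 7.75 V > V_CE(sat) ≈ 0.2 V, the transistor is in the active region as assumed.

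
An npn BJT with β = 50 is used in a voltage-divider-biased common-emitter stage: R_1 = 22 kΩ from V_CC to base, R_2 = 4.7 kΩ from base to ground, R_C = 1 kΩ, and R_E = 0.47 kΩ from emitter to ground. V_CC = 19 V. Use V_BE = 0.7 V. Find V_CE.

V_CE ≈ 12 V

Thevenize the base divider: V_Th = V_CC·R_2/(R_1+R_2) = 19×4.7/26.7 = 3.34 V, R_Th = R_1‖R_2 = 3.87 kΩ.
Base-emitter loop: V_Th = I_B·R_Th + V_BE + (β+1)I_B·R_E, so I_B = (3.34 − 0.7) / (3.87 + 51×0.47) = 0.095 mA.
I_C = β·I_B = 50×0.095 = 4.75 mA, and I_E = (β+1)I_B = 4.84 mA.
V_CE = V_CC − I_C·R_C − I_E·R_E = 19 − 4.75×1 − 4.84×0.47 = 12 V.
V_CE = 12 V > 0.2 V confirms active-region operation.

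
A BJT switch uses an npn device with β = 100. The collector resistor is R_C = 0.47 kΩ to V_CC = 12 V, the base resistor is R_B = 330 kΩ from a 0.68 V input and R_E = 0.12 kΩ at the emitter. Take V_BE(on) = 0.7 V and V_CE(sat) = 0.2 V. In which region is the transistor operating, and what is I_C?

cutoff; I_C ≈ 0

V_BB = 0.68 V ≤ V_BE(on) = 0.7 V, so the base-emitter junction is not forward biased.
The transistor is in cutoff: I_B = I_C = 0.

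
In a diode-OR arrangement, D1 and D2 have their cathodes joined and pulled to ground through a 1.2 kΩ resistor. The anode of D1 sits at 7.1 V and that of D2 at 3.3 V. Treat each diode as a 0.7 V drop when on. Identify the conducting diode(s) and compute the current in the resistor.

Only D1 conducts; I_R ≈ 5.3 mA

Assume both conduct. Then node N would need to be at both 7.1−0.7 = 6.4 V and 3.3−0.7 = 2.6 V, which is impossible.
Assume only D1 conducts: V_N = 7.1 − 0.7 = 6.4 V, so I_R = 6.4/1.2 = 5.33 mA.
Check D2: its anode-to-cathode voltage is 3.3 − 6.4 = -3.1 V < 0.7 V, so it is off. The assumption is consistent.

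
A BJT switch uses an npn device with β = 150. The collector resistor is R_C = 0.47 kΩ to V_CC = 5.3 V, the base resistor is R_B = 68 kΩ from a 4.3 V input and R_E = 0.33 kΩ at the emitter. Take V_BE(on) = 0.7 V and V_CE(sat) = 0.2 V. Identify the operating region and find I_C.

Assume active. Base-emitter loop: I_B = (V_BB − V_BE)/(R_B + (β+1)R_E) = (4.3 − 0.7)/(68 + 151×0.33) = 0.0306 mA.
I_C = β·I_B = 150×0.0306 = 4.58 mA.
V_CE = V_CC − I_C·R_C − I_E·R_E = 5.3 − 4.58×0.47 − 4.61×0.33 = 1.62 V > V_CE(sat), so the active-region assumption holds.

active; I_C ≈ 4.6 mA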